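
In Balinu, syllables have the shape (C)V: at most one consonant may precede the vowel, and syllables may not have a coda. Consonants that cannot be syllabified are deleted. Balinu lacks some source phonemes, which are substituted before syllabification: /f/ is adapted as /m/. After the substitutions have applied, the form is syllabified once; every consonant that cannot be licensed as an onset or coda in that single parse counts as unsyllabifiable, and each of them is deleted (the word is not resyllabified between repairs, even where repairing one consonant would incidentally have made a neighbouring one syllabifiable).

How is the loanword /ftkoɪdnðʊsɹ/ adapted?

koɪðʊ

Substitution: /f/ → /m/, giving /mtkoɪdnðʊsɹ/.
Syllabifying with onset maximization leaves /m/, /t/, /d/, /n/, /s/, /ɹ/ stranded (no codas are permitted; onsets are limited to one consonant).
Deletion applies to /m/, /t/, /d/, /n/, /s/, /ɹ/.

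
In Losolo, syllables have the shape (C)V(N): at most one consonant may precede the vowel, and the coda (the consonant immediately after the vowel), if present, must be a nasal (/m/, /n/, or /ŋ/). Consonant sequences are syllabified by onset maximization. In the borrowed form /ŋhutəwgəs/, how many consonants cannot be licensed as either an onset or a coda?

Under (C)V(N), the unsyllabifiable consonants are /ŋ/, /w/, /s/ (only a nasal (/m/, /n/, or /ŋ/) is licensed in coda position; onsets are limited to one consonant).

3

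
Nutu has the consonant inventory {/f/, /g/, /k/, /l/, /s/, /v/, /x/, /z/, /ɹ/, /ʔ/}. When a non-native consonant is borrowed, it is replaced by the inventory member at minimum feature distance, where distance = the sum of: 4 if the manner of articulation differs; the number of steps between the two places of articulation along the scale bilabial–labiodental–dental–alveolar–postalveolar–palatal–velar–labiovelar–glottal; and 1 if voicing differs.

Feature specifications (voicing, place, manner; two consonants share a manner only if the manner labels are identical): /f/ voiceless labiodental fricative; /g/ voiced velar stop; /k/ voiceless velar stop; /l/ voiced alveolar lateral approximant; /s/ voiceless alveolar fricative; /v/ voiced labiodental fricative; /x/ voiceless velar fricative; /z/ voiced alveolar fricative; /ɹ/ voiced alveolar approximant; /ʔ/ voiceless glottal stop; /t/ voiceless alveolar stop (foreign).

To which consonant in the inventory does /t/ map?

k

/k/ is closest: same manner (stop), place distance 3 (alveolar→velar), same voicing; total 3. Next closest is /g/ at distance 4.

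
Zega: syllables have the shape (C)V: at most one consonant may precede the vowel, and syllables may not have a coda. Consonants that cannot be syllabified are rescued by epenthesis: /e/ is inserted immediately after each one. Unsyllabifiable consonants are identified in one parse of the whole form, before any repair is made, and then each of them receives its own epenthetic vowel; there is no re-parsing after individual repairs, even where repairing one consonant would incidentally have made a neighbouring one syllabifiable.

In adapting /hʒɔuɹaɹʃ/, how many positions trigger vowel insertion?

3

The unsyllabifiable consonants are /h/, /ɹ/, /ʃ/; each receives one epenthetic vowel.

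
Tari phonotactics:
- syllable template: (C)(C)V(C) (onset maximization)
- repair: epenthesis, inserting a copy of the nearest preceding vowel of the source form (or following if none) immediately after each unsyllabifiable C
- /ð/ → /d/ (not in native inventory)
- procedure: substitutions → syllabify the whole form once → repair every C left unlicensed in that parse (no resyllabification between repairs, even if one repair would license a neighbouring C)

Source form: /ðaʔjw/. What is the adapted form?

daʔjawa

Substitution: /ð/ → /d/, giving /daʔjw/.
The consonants /j/, /w/ cannot be parsed into a legal (C)(C)V(C) syllable (at most one coda consonant is licensed; onsets may contain at most 2 consonants).
Inserting the epenthetic vowel yields /j/ → /ja/, /w/ → /wa/.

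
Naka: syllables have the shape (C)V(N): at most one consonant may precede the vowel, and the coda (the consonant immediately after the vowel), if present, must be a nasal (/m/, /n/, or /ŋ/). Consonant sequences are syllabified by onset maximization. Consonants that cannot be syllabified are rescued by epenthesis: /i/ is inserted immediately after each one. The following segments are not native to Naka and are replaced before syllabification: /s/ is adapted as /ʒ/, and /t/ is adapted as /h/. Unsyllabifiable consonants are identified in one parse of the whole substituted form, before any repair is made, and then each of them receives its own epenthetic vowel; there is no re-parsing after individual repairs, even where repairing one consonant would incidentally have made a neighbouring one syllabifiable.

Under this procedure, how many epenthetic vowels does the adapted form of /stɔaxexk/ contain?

3

After substitution the input is /ʒhɔaxexk/.
The unsyllabifiable consonants are /ʒ/, /x/, /k/; each receives one epenthetic vowel.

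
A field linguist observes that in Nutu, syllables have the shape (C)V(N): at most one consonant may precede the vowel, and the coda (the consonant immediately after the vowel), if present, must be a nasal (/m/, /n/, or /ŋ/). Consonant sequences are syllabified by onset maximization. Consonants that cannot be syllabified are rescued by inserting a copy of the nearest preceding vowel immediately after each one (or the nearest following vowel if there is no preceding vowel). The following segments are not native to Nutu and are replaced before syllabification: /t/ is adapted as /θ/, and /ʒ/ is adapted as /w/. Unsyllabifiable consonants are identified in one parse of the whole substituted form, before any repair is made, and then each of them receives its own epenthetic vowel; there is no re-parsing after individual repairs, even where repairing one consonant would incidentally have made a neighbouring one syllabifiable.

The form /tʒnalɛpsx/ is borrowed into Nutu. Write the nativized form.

θawanalɛpɛsɛxɛ

Substitution: /t/ → /θ/, /ʒ/ → /w/, giving /θwnalɛpsx/.
Under (C)V(N), the unsyllabifiable consonants are /θ/, /w/, /p/, /s/, /x/ (only a nasal (/m/, /n/, or /ŋ/) is licensed in coda position; onsets are limited to one consonant).
Epenthesis after each stranded consonant: /θ/ → /θa/, /w/ → /wa/, /p/ → /pɛ/, /s/ → /sɛ/, /x/ → /xɛ/.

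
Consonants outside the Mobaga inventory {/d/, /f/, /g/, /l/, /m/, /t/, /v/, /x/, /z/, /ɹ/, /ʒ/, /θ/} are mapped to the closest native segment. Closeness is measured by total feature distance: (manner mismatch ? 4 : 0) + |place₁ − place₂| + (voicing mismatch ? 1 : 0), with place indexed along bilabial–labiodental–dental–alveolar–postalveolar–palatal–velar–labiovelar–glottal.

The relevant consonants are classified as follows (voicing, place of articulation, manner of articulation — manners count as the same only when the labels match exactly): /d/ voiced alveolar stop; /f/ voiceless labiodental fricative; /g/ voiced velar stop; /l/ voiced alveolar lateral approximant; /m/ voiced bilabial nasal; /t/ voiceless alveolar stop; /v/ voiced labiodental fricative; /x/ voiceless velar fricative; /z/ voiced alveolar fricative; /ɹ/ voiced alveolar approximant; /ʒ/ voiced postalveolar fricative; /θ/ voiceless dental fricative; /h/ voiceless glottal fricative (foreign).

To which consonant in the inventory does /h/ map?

/x/ is closest: same manner (fricative), place distance 2 (glottal→velar), same voicing; total 2. Next closest is /ʒ/ at distance 5.

x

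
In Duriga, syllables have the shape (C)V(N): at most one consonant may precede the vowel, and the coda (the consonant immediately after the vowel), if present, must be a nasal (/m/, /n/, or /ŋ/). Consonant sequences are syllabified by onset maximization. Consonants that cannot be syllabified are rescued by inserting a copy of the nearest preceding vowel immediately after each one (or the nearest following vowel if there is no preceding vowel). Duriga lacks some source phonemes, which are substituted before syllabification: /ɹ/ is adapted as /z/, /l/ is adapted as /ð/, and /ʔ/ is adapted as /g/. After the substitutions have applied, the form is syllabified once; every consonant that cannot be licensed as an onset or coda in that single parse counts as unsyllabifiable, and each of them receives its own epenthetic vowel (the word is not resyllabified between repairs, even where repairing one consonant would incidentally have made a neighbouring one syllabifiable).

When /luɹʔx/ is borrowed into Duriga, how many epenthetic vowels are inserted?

3

After substitution the input is /ðuzgx/.
The unsyllabifiable consonants are /z/, /g/, /x/; each receives one epenthetic vowel.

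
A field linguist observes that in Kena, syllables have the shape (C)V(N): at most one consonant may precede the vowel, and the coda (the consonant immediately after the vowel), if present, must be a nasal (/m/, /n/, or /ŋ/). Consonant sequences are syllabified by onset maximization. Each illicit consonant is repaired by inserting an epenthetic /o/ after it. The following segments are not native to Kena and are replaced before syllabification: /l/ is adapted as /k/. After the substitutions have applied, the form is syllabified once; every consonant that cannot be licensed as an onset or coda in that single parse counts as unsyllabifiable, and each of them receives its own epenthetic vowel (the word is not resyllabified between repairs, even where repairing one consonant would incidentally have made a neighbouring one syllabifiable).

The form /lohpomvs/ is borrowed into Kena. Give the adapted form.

kohopomvoso

Substitution: /l/ → /k/, giving /kohpomvs/.
The consonants /h/, /v/, /s/ cannot be parsed into a legal (C)V(N) syllable (only a nasal (/m/, /n/, or /ŋ/) is licensed in coda position; onsets are limited to one consonant).
Epenthesis after each stranded consonant: /h/ → /ho/, /v/ → /vo/, /s/ → /so/.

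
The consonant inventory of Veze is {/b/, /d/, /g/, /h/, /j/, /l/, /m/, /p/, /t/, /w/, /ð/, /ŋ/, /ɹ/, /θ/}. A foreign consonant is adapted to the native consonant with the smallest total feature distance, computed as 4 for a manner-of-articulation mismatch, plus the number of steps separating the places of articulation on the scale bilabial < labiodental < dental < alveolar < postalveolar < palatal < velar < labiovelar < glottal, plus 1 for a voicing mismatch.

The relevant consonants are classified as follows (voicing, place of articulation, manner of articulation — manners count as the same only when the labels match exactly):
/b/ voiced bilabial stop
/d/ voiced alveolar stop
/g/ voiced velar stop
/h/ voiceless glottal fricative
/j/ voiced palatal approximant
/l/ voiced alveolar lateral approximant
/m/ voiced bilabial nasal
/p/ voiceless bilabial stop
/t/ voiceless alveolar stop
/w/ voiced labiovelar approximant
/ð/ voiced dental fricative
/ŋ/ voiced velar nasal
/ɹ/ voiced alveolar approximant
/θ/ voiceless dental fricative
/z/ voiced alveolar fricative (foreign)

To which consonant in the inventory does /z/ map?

/ð/ is closest: same manner (fricative), place distance 1 (alveolar→dental), same voicing; total 1. Next closest is /θ/ at distance 2.

ð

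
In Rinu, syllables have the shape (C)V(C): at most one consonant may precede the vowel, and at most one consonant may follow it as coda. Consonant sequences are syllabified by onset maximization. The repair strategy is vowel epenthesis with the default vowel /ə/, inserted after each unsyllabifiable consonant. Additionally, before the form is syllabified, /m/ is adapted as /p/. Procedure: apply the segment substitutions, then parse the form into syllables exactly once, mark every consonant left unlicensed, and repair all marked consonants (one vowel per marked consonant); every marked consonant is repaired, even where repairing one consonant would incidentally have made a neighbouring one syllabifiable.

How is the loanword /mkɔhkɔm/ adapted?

Substitution: /m/ → /p/, giving /pkɔhkɔp/.
The consonants /p/ cannot be parsed into a legal (C)V(C) syllable (at most one coda consonant is licensed; onsets are limited to one consonant).
Inserting the epenthetic vowel yields /p/ → /pə/.

pəkɔhkɔp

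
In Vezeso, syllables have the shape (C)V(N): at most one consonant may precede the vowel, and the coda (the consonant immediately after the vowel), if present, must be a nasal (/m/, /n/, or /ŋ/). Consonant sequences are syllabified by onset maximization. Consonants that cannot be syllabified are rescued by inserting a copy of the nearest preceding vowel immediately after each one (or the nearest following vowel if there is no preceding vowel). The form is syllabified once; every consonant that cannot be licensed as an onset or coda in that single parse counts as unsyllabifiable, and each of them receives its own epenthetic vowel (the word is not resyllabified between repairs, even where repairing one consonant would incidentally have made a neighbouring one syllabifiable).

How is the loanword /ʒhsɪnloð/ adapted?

The consonants /ʒ/, /h/, /ð/ cannot be parsed into a legal (C)V(N) syllable (only a nasal (/m/, /n/, or /ŋ/) is licensed in coda position; onsets are limited to one consonant).
Inserting the epenthetic vowel yields /ʒ/ → /ʒɪ/, /h/ → /hɪ/, /ð/ → /ðo/.

ʒɪhɪsɪnloðo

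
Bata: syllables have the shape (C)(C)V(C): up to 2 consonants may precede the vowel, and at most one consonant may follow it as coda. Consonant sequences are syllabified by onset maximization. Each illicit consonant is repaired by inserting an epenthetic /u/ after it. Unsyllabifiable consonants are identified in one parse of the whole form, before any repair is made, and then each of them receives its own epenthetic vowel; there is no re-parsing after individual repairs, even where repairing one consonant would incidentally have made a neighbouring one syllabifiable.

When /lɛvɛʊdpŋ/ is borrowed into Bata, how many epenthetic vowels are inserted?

The unsyllabifiable consonants are /p/, /ŋ/; each receives one epenthetic vowel.

2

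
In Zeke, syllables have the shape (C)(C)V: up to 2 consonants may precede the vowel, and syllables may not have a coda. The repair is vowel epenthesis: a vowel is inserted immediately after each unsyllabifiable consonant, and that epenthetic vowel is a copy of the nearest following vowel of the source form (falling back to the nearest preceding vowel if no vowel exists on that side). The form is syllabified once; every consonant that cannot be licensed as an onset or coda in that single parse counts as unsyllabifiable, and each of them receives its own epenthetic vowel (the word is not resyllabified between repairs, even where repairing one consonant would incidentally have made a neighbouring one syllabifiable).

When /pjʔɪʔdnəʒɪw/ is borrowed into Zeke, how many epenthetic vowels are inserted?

The unsyllabifiable consonants are /p/, /ʔ/, /w/; each receives one epenthetic vowel.

3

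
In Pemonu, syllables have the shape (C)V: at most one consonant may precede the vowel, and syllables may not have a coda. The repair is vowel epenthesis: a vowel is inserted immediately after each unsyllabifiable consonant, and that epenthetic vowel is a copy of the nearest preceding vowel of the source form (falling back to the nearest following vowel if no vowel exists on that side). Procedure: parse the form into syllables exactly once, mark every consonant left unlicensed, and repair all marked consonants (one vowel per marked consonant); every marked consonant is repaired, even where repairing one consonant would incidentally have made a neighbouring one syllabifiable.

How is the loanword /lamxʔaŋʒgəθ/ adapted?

lamaxaʔaŋaʒagəθə

Under (C)V, the unsyllabifiable consonants are /m/, /x/, /ŋ/, /ʒ/, /θ/ (no codas are permitted; onsets are limited to one consonant).
Epenthesis after each stranded consonant: /m/ → /ma/, /x/ → /xa/, /ŋ/ → /ŋa/, /ʒ/ → /ʒa/, /θ/ → /θə/.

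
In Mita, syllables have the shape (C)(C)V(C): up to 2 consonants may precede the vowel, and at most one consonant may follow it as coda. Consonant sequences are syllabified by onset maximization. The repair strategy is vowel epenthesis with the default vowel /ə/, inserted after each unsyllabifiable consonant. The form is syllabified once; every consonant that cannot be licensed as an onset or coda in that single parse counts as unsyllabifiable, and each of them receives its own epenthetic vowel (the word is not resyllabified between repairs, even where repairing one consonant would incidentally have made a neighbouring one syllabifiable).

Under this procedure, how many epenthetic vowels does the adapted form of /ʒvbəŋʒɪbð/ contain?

2

The unsyllabifiable consonants are /ʒ/, /ð/; each receives one epenthetic vowel.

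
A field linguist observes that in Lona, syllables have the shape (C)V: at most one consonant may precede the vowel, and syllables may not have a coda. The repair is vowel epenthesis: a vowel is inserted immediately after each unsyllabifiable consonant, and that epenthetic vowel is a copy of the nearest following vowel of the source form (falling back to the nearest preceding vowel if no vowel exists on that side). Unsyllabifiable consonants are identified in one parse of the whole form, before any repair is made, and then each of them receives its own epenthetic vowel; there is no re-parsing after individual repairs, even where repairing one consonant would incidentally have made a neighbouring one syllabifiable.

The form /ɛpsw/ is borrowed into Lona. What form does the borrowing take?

ɛpɛsɛwɛ

Syllabifying with onset maximization leaves /p/, /s/, /w/ stranded (no codas are permitted; onsets are limited to one consonant).
Epenthesis after each stranded consonant: /p/ → /pɛ/, /s/ → /sɛ/, /w/ → /wɛ/.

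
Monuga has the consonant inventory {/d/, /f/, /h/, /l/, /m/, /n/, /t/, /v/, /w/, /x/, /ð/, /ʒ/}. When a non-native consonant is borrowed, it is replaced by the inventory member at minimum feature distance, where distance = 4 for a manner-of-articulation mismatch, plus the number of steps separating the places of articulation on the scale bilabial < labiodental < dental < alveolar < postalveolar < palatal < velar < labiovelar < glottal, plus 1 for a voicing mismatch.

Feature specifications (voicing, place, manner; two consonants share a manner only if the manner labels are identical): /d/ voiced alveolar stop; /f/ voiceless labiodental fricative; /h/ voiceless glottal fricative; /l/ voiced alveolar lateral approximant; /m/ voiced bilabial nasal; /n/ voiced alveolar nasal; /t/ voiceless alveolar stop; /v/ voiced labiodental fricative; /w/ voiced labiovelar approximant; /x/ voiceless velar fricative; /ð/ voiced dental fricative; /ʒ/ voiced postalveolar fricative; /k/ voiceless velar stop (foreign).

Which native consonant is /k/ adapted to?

t

/t/ is closest: same manner (stop), place distance 3 (velar→alveolar), same voicing; total 3. Next closest is /d/ at distance 4.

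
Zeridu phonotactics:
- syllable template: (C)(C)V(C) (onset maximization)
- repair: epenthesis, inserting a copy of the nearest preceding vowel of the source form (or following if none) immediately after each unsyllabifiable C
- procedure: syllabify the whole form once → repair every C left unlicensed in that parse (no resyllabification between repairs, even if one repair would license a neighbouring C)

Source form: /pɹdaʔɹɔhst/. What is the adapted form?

The consonants /p/, /s/, /t/ cannot be parsed into a legal (C)(C)V(C) syllable (at most one coda consonant is licensed; onsets may contain at most 2 consonants).
Each unlicensed consonant becomes the onset of a new syllable: /p/ → /pa/, /s/ → /sɔ/, /t/ → /tɔ/.

paɹdaʔɹɔhsɔtɔ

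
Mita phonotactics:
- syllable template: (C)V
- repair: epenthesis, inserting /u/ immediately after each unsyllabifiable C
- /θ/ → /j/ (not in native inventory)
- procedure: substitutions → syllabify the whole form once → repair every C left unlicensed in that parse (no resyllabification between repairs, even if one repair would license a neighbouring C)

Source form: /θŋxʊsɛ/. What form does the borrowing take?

juŋuxʊsɛ

Substitution: /θ/ → /j/, giving /jŋxʊsɛ/.
The consonants /j/, /ŋ/ cannot be parsed into a legal (C)V syllable (no codas are permitted; onsets are limited to one consonant).
Epenthesis after each stranded consonant: /j/ → /ju/, /ŋ/ → /ŋu/.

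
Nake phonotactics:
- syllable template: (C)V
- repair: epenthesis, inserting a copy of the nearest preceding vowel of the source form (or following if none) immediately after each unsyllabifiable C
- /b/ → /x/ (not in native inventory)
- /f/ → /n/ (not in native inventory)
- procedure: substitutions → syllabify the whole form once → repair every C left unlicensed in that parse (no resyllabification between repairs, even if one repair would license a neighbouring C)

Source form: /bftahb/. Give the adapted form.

xanatahaxa

Substitution: /b/ → /x/, /f/ → /n/, giving /xntahx/.
The consonants /x/, /n/, /h/, /x/ cannot be parsed into a legal (C)V syllable (no codas are permitted; onsets are limited to one consonant).
Each unlicensed consonant becomes the onset of a new syllable: /x/ → /xa/, /n/ → /na/, /h/ → /ha/, /x/ → /xa/.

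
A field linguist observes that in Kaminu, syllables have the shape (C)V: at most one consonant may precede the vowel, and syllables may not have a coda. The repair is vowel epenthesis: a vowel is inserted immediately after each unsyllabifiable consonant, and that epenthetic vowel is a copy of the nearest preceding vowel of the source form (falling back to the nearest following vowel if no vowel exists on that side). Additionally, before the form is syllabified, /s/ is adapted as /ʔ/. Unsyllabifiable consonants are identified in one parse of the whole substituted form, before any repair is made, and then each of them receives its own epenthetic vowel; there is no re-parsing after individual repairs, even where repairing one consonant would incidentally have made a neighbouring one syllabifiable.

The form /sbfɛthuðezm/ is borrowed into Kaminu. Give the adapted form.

Substitution: /s/ → /ʔ/, giving /ʔbfɛthuðezm/.
Syllabifying with onset maximization leaves /ʔ/, /b/, /t/, /z/, /m/ stranded (no codas are permitted; onsets are limited to one consonant).
Each unlicensed consonant becomes the onset of a new syllable: /ʔ/ → /ʔɛ/, /b/ → /bɛ/, /t/ → /tɛ/, /z/ → /ze/, /m/ → /me/.

ʔɛbɛfɛtɛhuðezeme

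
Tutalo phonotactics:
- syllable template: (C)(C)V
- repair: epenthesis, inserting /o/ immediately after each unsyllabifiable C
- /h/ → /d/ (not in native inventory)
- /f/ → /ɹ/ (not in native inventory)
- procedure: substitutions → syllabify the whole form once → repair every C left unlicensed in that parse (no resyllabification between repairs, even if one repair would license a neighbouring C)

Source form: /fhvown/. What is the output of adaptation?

Substitution: /f/ → /ɹ/, /h/ → /d/, giving /ɹdvown/.
Under (C)(C)V, the unsyllabifiable consonants are /ɹ/, /w/, /n/ (no codas are permitted; onsets may contain at most 2 consonants).
Each unlicensed consonant becomes the onset of a new syllable: /ɹ/ → /ɹo/, /w/ → /wo/, /n/ → /no/.

ɹodvowono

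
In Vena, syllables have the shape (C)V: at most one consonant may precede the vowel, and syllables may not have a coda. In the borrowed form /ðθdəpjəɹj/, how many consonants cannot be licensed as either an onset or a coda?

5

The consonants /ð/, /θ/, /p/, /ɹ/, /j/ cannot be parsed into a legal (C)V syllable (no codas are permitted; onsets are limited to one consonant).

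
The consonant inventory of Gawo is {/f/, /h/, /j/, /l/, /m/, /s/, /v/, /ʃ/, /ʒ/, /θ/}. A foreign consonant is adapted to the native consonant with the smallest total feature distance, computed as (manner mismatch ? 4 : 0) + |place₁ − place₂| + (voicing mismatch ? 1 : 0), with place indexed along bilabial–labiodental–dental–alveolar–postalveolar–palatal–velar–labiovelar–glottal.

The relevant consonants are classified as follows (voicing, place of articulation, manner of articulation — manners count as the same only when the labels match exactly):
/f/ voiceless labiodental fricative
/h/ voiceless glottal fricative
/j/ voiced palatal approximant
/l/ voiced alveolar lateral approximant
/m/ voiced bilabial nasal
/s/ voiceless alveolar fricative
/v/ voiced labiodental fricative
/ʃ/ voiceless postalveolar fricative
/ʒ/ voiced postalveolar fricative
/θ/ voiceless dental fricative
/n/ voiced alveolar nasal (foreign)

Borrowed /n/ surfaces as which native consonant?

/m/ is closest: same manner (nasal), place distance 3 (alveolar→bilabial), same voicing; total 3. Next closest is /l/ at distance 4.

m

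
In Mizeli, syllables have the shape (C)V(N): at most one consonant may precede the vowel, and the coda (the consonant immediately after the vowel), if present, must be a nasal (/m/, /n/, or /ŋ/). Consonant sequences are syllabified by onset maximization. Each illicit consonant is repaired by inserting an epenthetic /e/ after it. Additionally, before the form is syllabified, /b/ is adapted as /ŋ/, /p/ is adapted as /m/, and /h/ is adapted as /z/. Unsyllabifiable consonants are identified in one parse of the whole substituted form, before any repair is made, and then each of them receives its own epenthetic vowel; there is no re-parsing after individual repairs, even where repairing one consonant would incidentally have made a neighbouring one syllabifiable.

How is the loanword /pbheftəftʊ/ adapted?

meŋezefetəfetʊ

Substitution: /p/ → /m/, /b/ → /ŋ/, /h/ → /z/, giving /mŋzeftəftʊ/.
The consonants /m/, /ŋ/, /f/, /f/ cannot be parsed into a legal (C)V(N) syllable (only a nasal (/m/, /n/, or /ŋ/) is licensed in coda position; onsets are limited to one consonant).
Epenthesis after each stranded consonant: /m/ → /me/, /ŋ/ → /ŋe/, /f/ → /fe/, /f/ → /fe/.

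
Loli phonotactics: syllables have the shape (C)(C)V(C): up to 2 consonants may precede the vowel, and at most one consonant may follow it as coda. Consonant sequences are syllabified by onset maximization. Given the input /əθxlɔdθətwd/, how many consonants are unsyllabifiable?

Under (C)(C)V(C), the unsyllabifiable consonants are /w/, /d/ (at most one coda consonant is licensed; onsets may contain at most 2 consonants).

2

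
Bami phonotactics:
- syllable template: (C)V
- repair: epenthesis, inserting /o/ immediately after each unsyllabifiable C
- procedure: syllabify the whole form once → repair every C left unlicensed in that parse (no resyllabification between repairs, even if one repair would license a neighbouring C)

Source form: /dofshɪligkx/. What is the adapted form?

Syllabifying with onset maximization leaves /f/, /s/, /g/, /k/, /x/ stranded (no codas are permitted; onsets are limited to one consonant).
Each unlicensed consonant becomes the onset of a new syllable: /f/ → /fo/, /s/ → /so/, /g/ → /go/, /k/ → /ko/, /x/ → /xo/.

dofosohɪligokoxo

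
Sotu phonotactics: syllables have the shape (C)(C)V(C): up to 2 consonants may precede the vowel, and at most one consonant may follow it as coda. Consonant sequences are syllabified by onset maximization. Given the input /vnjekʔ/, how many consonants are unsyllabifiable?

The consonants /v/, /ʔ/ cannot be parsed into a legal (C)(C)V(C) syllable (at most one coda consonant is licensed; onsets may contain at most 2 consonants).

2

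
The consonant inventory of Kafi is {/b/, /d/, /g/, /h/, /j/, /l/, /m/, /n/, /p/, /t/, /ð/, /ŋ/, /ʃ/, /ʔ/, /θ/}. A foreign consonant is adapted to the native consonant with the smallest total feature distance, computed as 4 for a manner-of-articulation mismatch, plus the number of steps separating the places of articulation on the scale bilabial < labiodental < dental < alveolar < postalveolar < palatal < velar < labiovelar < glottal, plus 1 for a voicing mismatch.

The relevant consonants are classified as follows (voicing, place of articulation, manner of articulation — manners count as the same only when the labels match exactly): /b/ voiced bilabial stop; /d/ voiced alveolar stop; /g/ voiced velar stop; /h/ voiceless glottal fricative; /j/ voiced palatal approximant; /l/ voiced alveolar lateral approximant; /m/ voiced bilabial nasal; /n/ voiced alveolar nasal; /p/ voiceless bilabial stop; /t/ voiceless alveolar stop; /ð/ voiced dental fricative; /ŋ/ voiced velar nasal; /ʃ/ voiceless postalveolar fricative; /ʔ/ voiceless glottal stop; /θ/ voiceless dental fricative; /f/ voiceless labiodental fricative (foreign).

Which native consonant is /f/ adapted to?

/θ/ is closest: same manner (fricative), place distance 1 (labiodental→dental), same voicing; total 1. Next closest is /ð/ at distance 2.

θ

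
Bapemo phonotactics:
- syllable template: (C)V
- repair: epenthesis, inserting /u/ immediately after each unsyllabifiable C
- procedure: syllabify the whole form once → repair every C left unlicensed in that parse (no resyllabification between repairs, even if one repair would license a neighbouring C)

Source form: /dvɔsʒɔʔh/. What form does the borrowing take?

Under (C)V, the unsyllabifiable consonants are /d/, /s/, /ʔ/, /h/ (no codas are permitted; onsets are limited to one consonant).
Each unlicensed consonant becomes the onset of a new syllable: /d/ → /du/, /s/ → /su/, /ʔ/ → /ʔu/, /h/ → /hu/.

duvɔsuʒɔʔuhu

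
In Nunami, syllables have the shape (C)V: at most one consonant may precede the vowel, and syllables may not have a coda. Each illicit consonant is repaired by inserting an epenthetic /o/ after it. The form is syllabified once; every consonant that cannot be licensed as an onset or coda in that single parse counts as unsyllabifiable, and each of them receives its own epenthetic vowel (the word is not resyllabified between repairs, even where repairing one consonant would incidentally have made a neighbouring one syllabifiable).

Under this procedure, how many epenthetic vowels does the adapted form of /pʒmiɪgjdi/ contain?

The unsyllabifiable consonants are /p/, /ʒ/, /g/, /j/; each receives one epenthetic vowel.

4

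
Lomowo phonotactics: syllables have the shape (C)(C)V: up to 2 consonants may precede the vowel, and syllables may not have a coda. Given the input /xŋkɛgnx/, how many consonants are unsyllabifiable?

4

Under (C)(C)V, the unsyllabifiable consonants are /x/, /g/, /n/, /x/ (no codas are permitted; onsets may contain at most 2 consonants).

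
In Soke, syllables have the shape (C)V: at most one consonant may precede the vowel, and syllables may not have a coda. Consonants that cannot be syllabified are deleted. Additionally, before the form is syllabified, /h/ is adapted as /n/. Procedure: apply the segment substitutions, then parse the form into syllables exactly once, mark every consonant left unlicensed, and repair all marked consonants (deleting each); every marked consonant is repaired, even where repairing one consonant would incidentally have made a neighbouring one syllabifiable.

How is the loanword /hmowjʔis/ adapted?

moʔi

Substitution: /h/ → /n/, giving /nmowjʔis/.
Under (C)V, the unsyllabifiable consonants are /n/, /w/, /j/, /s/ (no codas are permitted; onsets are limited to one consonant).
Deleting the stranded consonants removes /n/, /w/, /j/, /s/.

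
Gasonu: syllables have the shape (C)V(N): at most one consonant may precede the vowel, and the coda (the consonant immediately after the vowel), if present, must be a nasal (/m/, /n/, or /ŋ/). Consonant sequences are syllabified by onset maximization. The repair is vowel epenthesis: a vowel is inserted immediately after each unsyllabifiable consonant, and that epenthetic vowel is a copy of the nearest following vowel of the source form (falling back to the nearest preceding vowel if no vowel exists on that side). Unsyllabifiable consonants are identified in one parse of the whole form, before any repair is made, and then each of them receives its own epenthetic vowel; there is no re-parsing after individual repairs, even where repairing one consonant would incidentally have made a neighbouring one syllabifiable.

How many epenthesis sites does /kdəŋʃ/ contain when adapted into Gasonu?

2

The unsyllabifiable consonants are /k/, /ʃ/; each receives one epenthetic vowel.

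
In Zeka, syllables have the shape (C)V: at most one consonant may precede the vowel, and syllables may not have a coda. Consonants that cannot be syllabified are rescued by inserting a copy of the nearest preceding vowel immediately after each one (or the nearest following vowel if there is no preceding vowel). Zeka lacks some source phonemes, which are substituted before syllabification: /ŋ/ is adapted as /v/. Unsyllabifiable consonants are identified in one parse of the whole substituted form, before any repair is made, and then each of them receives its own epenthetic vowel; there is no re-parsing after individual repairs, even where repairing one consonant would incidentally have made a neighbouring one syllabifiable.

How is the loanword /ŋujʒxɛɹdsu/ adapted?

vujuʒuxɛɹɛdɛsu

Substitution: /ŋ/ → /v/, giving /vujʒxɛɹdsu/.
Syllabifying with onset maximization leaves /j/, /ʒ/, /ɹ/, /d/ stranded (no codas are permitted; onsets are limited to one consonant).
Inserting the epenthetic vowel yields /j/ → /ju/, /ʒ/ → /ʒu/, /ɹ/ → /ɹɛ/, /d/ → /dɛ/.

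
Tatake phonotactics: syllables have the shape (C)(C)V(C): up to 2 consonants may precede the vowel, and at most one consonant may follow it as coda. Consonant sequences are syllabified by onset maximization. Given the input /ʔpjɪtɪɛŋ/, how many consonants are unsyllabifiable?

The consonants /ʔ/ cannot be parsed into a legal (C)(C)V(C) syllable (at most one coda consonant is licensed; onsets may contain at most 2 consonants).

1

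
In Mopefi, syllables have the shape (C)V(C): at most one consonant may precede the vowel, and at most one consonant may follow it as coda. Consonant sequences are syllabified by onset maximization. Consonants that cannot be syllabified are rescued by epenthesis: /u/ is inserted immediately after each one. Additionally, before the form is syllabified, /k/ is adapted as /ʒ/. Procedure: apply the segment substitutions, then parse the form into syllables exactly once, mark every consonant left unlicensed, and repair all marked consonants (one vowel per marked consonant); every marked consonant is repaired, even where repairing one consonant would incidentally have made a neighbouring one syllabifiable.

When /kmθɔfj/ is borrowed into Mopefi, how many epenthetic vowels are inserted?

3

After substitution the input is /ʒmθɔfj/.
The unsyllabifiable consonants are /ʒ/, /m/, /j/; each receives one epenthetic vowel.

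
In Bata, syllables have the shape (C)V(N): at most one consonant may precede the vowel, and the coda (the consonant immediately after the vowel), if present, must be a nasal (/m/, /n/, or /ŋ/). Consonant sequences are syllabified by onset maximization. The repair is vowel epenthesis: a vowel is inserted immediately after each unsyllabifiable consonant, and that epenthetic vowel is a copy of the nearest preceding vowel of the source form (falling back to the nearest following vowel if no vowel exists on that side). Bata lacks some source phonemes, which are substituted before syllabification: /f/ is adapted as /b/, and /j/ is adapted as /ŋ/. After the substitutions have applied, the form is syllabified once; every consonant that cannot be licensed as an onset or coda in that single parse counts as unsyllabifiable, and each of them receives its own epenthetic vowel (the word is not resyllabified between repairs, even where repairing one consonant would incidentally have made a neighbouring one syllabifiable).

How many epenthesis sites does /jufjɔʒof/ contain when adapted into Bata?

After substitution the input is /ŋubŋɔʒob/.
The unsyllabifiable consonants are /b/, /b/; each receives one epenthetic vowel.

2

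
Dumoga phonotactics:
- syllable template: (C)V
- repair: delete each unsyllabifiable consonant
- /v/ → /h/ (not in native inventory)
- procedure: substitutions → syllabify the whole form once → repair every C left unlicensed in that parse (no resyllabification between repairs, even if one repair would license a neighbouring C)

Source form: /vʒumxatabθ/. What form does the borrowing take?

ʒuxata

Substitution: /v/ → /h/, giving /hʒumxatabθ/.
Syllabifying with onset maximization leaves /h/, /m/, /b/, /θ/ stranded (no codas are permitted; onsets are limited to one consonant).
Deleting the stranded consonants removes /h/, /m/, /b/, /θ/.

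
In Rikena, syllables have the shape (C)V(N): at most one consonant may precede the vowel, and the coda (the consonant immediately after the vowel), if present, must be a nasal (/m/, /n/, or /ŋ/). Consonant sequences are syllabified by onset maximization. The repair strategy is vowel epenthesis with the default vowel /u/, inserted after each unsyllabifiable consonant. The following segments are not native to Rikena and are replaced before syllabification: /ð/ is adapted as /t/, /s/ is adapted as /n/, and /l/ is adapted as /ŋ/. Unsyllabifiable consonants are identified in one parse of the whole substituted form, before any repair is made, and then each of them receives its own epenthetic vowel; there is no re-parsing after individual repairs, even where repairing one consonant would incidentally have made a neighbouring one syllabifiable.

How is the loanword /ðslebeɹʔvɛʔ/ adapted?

Substitution: /ð/ → /t/, /s/ → /n/, /l/ → /ŋ/, giving /tnŋebeɹʔvɛʔ/.
The consonants /t/, /n/, /ɹ/, /ʔ/, /ʔ/ cannot be parsed into a legal (C)V(N) syllable (only a nasal (/m/, /n/, or /ŋ/) is licensed in coda position; onsets are limited to one consonant).
Inserting the epenthetic vowel yields /t/ → /tu/, /n/ → /nu/, /ɹ/ → /ɹu/, /ʔ/ → /ʔu/, /ʔ/ → /ʔu/.

tunuŋebeɹuʔuvɛʔu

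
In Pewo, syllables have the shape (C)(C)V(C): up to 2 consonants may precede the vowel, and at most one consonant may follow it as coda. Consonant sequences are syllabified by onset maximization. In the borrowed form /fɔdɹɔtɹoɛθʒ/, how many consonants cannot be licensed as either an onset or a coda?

1

Under (C)(C)V(C), the unsyllabifiable consonants are /ʒ/ (at most one coda consonant is licensed; onsets may contain at most 2 consonants).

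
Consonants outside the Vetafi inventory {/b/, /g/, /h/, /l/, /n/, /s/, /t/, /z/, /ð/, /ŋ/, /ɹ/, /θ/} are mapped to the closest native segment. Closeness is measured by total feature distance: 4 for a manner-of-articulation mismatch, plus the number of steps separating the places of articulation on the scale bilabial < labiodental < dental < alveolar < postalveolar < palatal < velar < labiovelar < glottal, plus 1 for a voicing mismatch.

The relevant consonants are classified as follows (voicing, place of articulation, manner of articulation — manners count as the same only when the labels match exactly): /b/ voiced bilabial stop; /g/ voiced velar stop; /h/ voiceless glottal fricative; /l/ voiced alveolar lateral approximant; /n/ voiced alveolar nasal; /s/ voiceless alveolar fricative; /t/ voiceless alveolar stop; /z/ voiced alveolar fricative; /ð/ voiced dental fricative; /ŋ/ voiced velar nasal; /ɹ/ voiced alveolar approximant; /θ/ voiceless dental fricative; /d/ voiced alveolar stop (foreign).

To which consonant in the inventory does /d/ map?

/t/ is closest: same manner (stop), place distance 0 (alveolar→alveolar), voicing differs (+1); total 1. Next closest is /b/ at distance 3.

t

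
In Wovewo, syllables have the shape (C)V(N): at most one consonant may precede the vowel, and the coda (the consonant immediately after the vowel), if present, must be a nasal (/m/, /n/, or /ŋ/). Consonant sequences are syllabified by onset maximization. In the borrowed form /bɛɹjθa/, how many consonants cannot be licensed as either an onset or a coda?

2

Syllabifying with onset maximization leaves /ɹ/, /j/ stranded (only a nasal (/m/, /n/, or /ŋ/) is licensed in coda position; onsets are limited to one consonant).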